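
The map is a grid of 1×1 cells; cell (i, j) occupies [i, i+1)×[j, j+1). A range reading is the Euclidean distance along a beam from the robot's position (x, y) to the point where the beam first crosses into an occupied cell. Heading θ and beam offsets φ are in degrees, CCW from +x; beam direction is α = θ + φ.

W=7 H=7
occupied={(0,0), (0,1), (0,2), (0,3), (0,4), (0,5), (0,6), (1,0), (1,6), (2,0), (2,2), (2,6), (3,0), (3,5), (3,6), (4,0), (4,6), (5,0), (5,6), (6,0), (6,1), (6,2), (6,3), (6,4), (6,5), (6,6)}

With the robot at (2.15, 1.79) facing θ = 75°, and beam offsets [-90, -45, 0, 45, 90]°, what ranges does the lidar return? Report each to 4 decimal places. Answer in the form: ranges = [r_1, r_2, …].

beam 1: φ=-90°, α=345°
  cosα=0.9659 sinα=-0.2588 | (2,1) | tMaxX 0.8800 tMaxY 3.0523 | tΔX 1.0353 tΔY 3.8637
    t=0.8800 [x] (3,1)
    t=1.9153 [x] (4,1)
    t=2.9505 [x] (5,1)
    t=3.0523 [y] (5,0) — stop
  → r_1 = 3.0523
beam 2: φ=-45°, α=30°
  cosα=0.8660 sinα=0.5000 | (2,1) | tMaxX 0.9815 tMaxY 0.4200 | tΔX 1.1547 tΔY 2.0000
    t=0.4200 [y] (2,2) — stop
  → r_2 = 0.4200
beam 3: φ=0°, α=75°
  cosα=0.2588 sinα=0.9659 | (2,1) | tMaxX 3.2841 tMaxY 0.2174 | tΔX 3.8637 tΔY 1.0353
    t=0.2174 [y] (2,2) — stop
  → r_3 = 0.2174
beam 4: φ=45°, α=120°
  cosα=-0.5000 sinα=0.8660 | (2,1) | tMaxX 0.3000 tMaxY 0.2425 | tΔX 2.0000 tΔY 1.1547
    t=0.2425 [y] (2,2) — stop
  → r_4 = 0.2425
beam 5: φ=90°, α=165°
  cosα=-0.9659 sinα=0.2588 | (2,1) | tMaxX 0.1553 tMaxY 0.8114 | tΔX 1.0353 tΔY 3.8637
    t=0.1553 [x] (1,1)
    t=0.8114 [y] (1,2)
    t=1.1906 [x] (0,2) — stop
  → r_5 = 1.1906

ranges = [3.0523, 0.4200, 0.2174, 0.2425, 1.1906]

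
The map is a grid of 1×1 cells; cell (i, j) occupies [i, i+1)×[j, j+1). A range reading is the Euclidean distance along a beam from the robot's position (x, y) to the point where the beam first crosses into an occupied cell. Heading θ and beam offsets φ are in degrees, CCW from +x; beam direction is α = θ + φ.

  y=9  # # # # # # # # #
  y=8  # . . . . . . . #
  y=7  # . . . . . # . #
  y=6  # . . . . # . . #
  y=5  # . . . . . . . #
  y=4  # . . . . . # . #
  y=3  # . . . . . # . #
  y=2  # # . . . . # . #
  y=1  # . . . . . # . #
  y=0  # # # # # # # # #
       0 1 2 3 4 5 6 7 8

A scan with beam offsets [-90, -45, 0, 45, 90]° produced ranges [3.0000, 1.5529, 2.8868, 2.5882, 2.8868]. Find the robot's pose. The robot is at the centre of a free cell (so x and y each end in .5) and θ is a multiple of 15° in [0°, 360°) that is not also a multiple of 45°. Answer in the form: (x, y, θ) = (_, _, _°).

(x, y, θ) = (3.5, 6.5, 60°)

Enumerate (i+0.5, j+0.5, θ) over the 49 free cells and 16 admissible headings. For each, cast all 5 beams and compare to the given ranges.
  (7.5, 3.5, 150°): beam 1 = 1.0000 ≠ 3.0000 ✗
  (1.5, 8.5, 300°): beam 1 = 0.5774 ≠ 3.0000 ✗
  (7.5, 6.5, 300°): beam 1 = 7.0000 ≠ 3.0000 ✗
  …
  (3.5, 6.5, 60°): r_1=3.0000, r_2=1.5529, r_3=2.8868, r_4=2.5882, r_5=2.8868 — all match ✓
Unique over the lattice → pose = (3.5, 6.5, 60°).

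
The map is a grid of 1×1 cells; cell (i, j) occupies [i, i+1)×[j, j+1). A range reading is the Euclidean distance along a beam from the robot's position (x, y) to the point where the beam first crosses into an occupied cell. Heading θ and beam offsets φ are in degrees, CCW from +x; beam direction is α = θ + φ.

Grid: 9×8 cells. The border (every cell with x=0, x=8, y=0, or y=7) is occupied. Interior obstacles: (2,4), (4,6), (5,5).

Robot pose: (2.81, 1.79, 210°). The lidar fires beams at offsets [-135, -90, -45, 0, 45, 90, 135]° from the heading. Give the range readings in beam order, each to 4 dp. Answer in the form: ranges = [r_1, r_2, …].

beam 1: φ=-135°, α=75°
  cosα=0.2588 sinα=0.9659 | (2,1) | tMaxX 0.7341 tMaxY 0.2174 | tΔX 3.8637 tΔY 1.0353
    t=0.2174 [y] (2,2)
    t=0.7341 [x] (3,2)
    t=1.2527 [y] (3,3)
    t=2.2880 [y] (3,4)
    t=3.3232 [y] (3,5)
    t=4.3585 [y] (3,6)
    t=4.5978 [x] (4,6) — stop
  → r_1 = 4.5978
beam 2: φ=-90°, α=120°
  cosα=-0.5000 sinα=0.8660 | (2,1) | tMaxX 1.6200 tMaxY 0.2425 | tΔX 2.0000 tΔY 1.1547
    t=0.2425 [y] (2,2)
    t=1.3972 [y] (2,3)
    t=1.6200 [x] (1,3)
    t=2.5519 [y] (1,4)
    t=3.6200 [x] (0,4) — stop
  → r_2 = 3.6200
beam 3: φ=-45°, α=165°
  cosα=-0.9659 sinα=0.2588 | (2,1) | tMaxX 0.8386 tMaxY 0.8114 | tΔX 1.0353 tΔY 3.8637
    t=0.8114 [y] (2,2)
    t=0.8386 [x] (1,2)
    t=1.8738 [x] (0,2) — stop
  → r_3 = 1.8738
beam 4: φ=0°, α=210°
  cosα=-0.8660 sinα=-0.5000 | (2,1) | tMaxX 0.9353 tMaxY 1.5800 | tΔX 1.1547 tΔY 2.0000
    t=0.9353 [x] (1,1)
    t=1.5800 [y] (1,0) — stop
  → r_4 = 1.5800
beam 5: φ=45°, α=255°
  cosα=-0.2588 sinα=-0.9659 | (2,1) | tMaxX 3.1296 tMaxY 0.8179 | tΔX 3.8637 tΔY 1.0353
    t=0.8179 [y] (2,0) — stop
  → r_5 = 0.8179
beam 6: φ=90°, α=300°
  cosα=0.5000 sinα=-0.8660 | (2,1) | tMaxX 0.3800 tMaxY 0.9122 | tΔX 2.0000 tΔY 1.1547
    t=0.3800 [x] (3,1)
    t=0.9122 [y] (3,0) — stop
  → r_6 = 0.9122
beam 7: φ=135°, α=345°
  cosα=0.9659 sinα=-0.2588 | (2,1) | tMaxX 0.1967 tMaxY 3.0523 | tΔX 1.0353 tΔY 3.8637
    t=0.1967 [x] (3,1)
    t=1.2320 [x] (4,1)
    t=2.2673 [x] (5,1)
    t=3.0523 [y] (5,0) — stop
  → r_7 = 3.0523

ranges = [4.5978, 3.6200, 1.8738, 1.5800, 0.8179, 0.9122, 3.0523]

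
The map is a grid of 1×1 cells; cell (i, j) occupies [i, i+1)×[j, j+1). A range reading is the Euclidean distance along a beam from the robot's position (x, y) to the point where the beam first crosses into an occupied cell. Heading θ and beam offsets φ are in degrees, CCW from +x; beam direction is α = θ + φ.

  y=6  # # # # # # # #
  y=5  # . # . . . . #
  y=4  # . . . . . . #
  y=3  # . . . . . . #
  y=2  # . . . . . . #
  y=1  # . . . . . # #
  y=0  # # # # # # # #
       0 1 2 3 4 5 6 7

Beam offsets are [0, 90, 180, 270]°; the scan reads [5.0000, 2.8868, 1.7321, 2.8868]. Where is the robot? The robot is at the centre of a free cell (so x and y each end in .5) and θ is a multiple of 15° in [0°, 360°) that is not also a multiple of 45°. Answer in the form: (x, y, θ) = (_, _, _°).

Candidates: 28 free-cell centres × 16 headings = 448 poses. Raycast each; keep the one whose scan matches to 4 dp.
  (5.5, 4.5, 345°): beam 1 = 1.5529 ≠ 5.0000 ✗
  (4.5, 1.5, 255°): beam 1 = 0.5176 ≠ 5.0000 ✗
  (3.5, 4.5, 60°): beam 1 = 1.7321 ≠ 5.0000 ✗
  …
  (2.5, 3.5, 30°): r_1=5.0000, r_2=2.8868, r_3=1.7321, r_4=2.8868 — all match ✓
Only this pose fits every beam.

(x, y, θ) = (2.5, 3.5, 30°)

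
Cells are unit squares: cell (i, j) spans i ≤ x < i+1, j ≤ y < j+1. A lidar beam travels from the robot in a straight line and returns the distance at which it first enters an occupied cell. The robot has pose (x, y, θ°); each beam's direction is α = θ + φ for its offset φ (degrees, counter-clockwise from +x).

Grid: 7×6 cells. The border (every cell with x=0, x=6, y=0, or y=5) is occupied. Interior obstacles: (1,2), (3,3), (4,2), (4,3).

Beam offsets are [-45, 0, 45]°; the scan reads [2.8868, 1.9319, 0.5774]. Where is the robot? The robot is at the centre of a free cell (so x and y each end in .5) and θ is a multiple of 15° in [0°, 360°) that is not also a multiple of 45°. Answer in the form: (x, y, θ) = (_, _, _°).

(x, y, θ) = (4.5, 1.5, 195°)

Candidates: 16 free-cell centres × 16 headings = 256 poses. Raycast each; keep the one whose scan matches to 4 dp.
  (2.5, 4.5, 255°): beam 1 = 1.7321 ≠ 2.8868 ✗
  (2.5, 3.5, 60°): beam 1 = 0.5176 ≠ 2.8868 ✗
  (3.5, 2.5, 300°): beam 1 = 1.5529 ≠ 2.8868 ✗
  (5.5, 2.5, 330°): beam 1 = 1.5529 ≠ 2.8868 ✗
  …
  (4.5, 1.5, 195°): r_1=2.8868, r_2=1.9319, r_3=0.5774 — all match ✓
Only this pose fits every beam.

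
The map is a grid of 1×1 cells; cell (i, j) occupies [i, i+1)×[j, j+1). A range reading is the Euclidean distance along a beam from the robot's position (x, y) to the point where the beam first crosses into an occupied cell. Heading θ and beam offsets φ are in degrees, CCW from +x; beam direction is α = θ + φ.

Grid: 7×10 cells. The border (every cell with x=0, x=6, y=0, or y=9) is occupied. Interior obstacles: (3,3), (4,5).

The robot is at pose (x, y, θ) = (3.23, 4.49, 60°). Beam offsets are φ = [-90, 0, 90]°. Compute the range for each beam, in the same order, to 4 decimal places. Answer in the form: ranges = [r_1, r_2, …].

ranges = [3.1985, 1.5400, 2.5750]

beam 1: φ=-90°, α=330°
  dir = (cos 330°, sin 330°) = (0.8660, -0.5000); from cell (3,4)
  next x-line at t=0.8891, next y-line at t=0.9800; Δt_x=1.1547, Δt_y=2.0000
    x: enter (4,4) at t=0.8891
    y: enter (4,3) at t=0.9800
    x: enter (5,3) at t=2.0438
    y: enter (5,2) at t=2.9800
    x: enter (6,2) at t=3.1985 ← occupied
  → r_1 = 3.1985
beam 2: φ=0°, α=60°
  dir = (cos 60°, sin 60°) = (0.5000, 0.8660); from cell (3,4)
  next x-line at t=1.5400, next y-line at t=0.5889; Δt_x=2.0000, Δt_y=1.1547
    y: enter (3,5) at t=0.5889
    x: enter (4,5) at t=1.5400 ← occupied
  → r_2 = 1.5400
beam 3: φ=90°, α=150°
  dir = (cos 150°, sin 150°) = (-0.8660, 0.5000); from cell (3,4)
  next x-line at t=0.2656, next y-line at t=1.0200; Δt_x=1.1547, Δt_y=2.0000
    x: enter (2,4) at t=0.2656
    y: enter (2,5) at t=1.0200
    x: enter (1,5) at t=1.4203
    x: enter (0,5) at t=2.5750 ← occupied
  → r_3 = 2.5750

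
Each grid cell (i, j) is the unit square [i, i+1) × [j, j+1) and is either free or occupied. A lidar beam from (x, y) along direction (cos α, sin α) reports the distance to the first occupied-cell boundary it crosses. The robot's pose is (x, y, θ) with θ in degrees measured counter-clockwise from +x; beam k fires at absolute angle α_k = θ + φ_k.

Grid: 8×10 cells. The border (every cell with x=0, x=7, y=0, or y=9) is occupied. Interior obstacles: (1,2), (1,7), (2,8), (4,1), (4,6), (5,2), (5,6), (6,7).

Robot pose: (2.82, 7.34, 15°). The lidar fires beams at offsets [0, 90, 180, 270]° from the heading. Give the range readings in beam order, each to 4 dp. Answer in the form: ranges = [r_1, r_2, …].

ranges = [4.3275, 0.6833, 0.8489, 5.5284]

beam 1: φ=0°, α=15°
  d=(0.9659,0.2588)  start (2,7)  tX=0.1863 tY=2.5500  stride 1/|dx|=1.0353 1/|dy|=3.8637
    cross x-line → (3,7), t=0.1863
    cross x-line → (4,7), t=1.2216
    cross x-line → (5,7), t=2.2569
    cross y-line → (5,8), t=2.5500
    cross x-line → (6,8), t=3.2922
    cross x-line → (7,8), t=4.3275 (wall)
  → r_1 = 4.3275
beam 2: φ=90°, α=105°
  d=(-0.2588,0.9659)  start (2,7)  tX=3.1682 tY=0.6833  stride 1/|dx|=3.8637 1/|dy|=1.0353
    cross y-line → (2,8), t=0.6833 (wall)
  → r_2 = 0.6833
beam 3: φ=180°, α=195°
  d=(-0.9659,-0.2588)  start (2,7)  tX=0.8489 tY=1.3137  stride 1/|dx|=1.0353 1/|dy|=3.8637
    cross x-line → (1,7), t=0.8489 (wall)
  → r_3 = 0.8489
beam 4: φ=270°, α=285°
  d=(0.2588,-0.9659)  start (2,7)  tX=0.6955 tY=0.3520  stride 1/|dx|=3.8637 1/|dy|=1.0353
    cross y-line → (2,6), t=0.3520
    cross x-line → (3,6), t=0.6955
    cross y-line → (3,5), t=1.3873
    cross y-line → (3,4), t=2.4225
    cross y-line → (3,3), t=3.4578
    cross y-line → (3,2), t=4.4931
    cross x-line → (4,2), t=4.5592
    cross y-line → (4,1), t=5.5284 (wall)
  → r_4 = 5.5284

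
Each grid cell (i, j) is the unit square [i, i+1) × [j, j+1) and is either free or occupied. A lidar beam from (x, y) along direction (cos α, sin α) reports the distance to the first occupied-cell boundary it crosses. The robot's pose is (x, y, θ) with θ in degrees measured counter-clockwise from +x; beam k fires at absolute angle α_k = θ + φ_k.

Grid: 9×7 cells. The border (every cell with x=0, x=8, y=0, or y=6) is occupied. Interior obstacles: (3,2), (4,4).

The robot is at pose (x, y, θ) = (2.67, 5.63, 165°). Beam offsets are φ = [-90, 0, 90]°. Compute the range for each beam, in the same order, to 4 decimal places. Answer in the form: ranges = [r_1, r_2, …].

beam 1: φ=-90°, α=75°
  cosα=0.2588 sinα=0.9659 | (2,5) | tMaxX 1.2750 tMaxY 0.3831 | tΔX 3.8637 tΔY 1.0353
    t=0.3831 [y] (2,6) — stop
  → r_1 = 0.3831
beam 2: φ=0°, α=165°
  cosα=-0.9659 sinα=0.2588 | (2,5) | tMaxX 0.6936 tMaxY 1.4296 | tΔX 1.0353 tΔY 3.8637
    t=0.6936 [x] (1,5)
    t=1.4296 [y] (1,6) — stop
  → r_2 = 1.4296
beam 3: φ=90°, α=255°
  cosα=-0.2588 sinα=-0.9659 | (2,5) | tMaxX 2.5887 tMaxY 0.6522 | tΔX 3.8637 tΔY 1.0353
    t=0.6522 [y] (2,4)
    t=1.6875 [y] (2,3)
    t=2.5887 [x] (1,3)
    t=2.7228 [y] (1,2)
    t=3.7581 [y] (1,1)
    t=4.7933 [y] (1,0) — stop
  → r_3 = 4.7933

ranges = [0.3831, 1.4296, 4.7933]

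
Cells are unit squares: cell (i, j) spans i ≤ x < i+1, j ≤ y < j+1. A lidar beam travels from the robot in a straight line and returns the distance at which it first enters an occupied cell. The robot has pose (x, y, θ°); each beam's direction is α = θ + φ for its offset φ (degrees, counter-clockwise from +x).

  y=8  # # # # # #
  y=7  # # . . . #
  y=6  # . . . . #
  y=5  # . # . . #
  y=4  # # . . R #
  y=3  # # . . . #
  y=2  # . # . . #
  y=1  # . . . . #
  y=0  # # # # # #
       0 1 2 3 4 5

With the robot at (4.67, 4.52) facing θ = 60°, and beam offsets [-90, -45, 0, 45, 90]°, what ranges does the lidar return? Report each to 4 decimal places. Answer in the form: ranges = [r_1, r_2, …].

ranges = [0.3811, 0.3416, 0.6600, 3.6028, 1.9283]

beam 1: φ=-90°, α=330°
  direction (0.8660, -0.5000); cell (4,4); t to first gridline: x 0.3811, y 1.0400 (then +1.1547 / +2.0000)
    (5,4) via x @ 0.3811  # hit
  → r_1 = 0.3811
beam 2: φ=-45°, α=15°
  direction (0.9659, 0.2588); cell (4,4); t to first gridline: x 0.3416, y 1.8546 (then +1.0353 / +3.8637)
    (5,4) via x @ 0.3416  # hit
  → r_2 = 0.3416
beam 3: φ=0°, α=60°
  direction (0.5000, 0.8660); cell (4,4); t to first gridline: x 0.6600, y 0.5543 (then +2.0000 / +1.1547)
    (4,5) via y @ 0.5543
    (5,5) via x @ 0.6600  # hit
  → r_3 = 0.6600
beam 4: φ=45°, α=105°
  direction (-0.2588, 0.9659); cell (4,4); t to first gridline: x 2.5887, y 0.4969 (then +3.8637 / +1.0353)
    (4,5) via y @ 0.4969
    (4,6) via y @ 1.5322
    (4,7) via y @ 2.5675
    (3,7) via x @ 2.5887
    (3,8) via y @ 3.6028  # hit
  → r_4 = 3.6028
beam 5: φ=90°, α=150°
  direction (-0.8660, 0.5000); cell (4,4); t to first gridline: x 0.7736, y 0.9600 (then +1.1547 / +2.0000)
    (3,4) via x @ 0.7736
    (3,5) via y @ 0.9600
    (2,5) via x @ 1.9283  # hit
  → r_5 = 1.9283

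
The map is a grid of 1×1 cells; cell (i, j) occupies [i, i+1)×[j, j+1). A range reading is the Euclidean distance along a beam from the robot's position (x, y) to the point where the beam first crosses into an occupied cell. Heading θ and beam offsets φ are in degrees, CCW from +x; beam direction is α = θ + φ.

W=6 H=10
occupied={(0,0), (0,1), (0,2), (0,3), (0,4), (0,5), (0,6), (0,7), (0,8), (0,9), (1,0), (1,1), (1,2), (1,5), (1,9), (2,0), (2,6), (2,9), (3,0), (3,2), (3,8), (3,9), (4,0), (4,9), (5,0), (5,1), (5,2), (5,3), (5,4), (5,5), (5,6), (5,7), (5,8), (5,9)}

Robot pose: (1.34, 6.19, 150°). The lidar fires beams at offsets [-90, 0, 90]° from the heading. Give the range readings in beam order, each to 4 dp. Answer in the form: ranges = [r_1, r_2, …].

beam 1: φ=-90°, α=60°
  cosα=0.5000 sinα=0.8660 | (1,6) | tMaxX 1.3200 tMaxY 0.9353 | tΔX 2.0000 tΔY 1.1547
    t=0.9353 [y] (1,7)
    t=1.3200 [x] (2,7)
    t=2.0900 [y] (2,8)
    t=3.2447 [y] (2,9) — stop
  → r_1 = 3.2447
beam 2: φ=0°, α=150°
  cosα=-0.8660 sinα=0.5000 | (1,6) | tMaxX 0.3926 tMaxY 1.6200 | tΔX 1.1547 tΔY 2.0000
    t=0.3926 [x] (0,6) — stop
  → r_2 = 0.3926
beam 3: φ=90°, α=240°
  cosα=-0.5000 sinα=-0.8660 | (1,6) | tMaxX 0.6800 tMaxY 0.2194 | tΔX 2.0000 tΔY 1.1547
    t=0.2194 [y] (1,5) — stop
  → r_3 = 0.2194

ranges = [3.2447, 0.3926, 0.2194]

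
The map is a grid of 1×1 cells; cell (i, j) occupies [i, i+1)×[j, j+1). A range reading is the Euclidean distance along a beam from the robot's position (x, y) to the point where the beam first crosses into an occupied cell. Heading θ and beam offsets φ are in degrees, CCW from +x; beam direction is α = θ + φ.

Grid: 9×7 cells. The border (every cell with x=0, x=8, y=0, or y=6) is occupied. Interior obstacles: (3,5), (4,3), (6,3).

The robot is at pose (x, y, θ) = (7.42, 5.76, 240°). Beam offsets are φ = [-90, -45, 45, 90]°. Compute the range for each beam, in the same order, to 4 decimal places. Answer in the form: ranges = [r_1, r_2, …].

ranges = [0.4800, 6.6465, 2.2409, 0.6697]

beam 1: φ=-90°, α=150°
  d=(-0.8660,0.5000)  start (7,5)  tX=0.4850 tY=0.4800  stride 1/|dx|=1.1547 1/|dy|=2.0000
    cross y-line → (7,6), t=0.4800 (wall)
  → r_1 = 0.4800
beam 2: φ=-45°, α=195°
  d=(-0.9659,-0.2588)  start (7,5)  tX=0.4348 tY=2.9364  stride 1/|dx|=1.0353 1/|dy|=3.8637
    cross x-line → (6,5), t=0.4348
    cross x-line → (5,5), t=1.4701
    cross x-line → (4,5), t=2.5054
    cross y-line → (4,4), t=2.9364
    cross x-line → (3,4), t=3.5406
    cross x-line → (2,4), t=4.5759
    cross x-line → (1,4), t=5.6112
    cross x-line → (0,4), t=6.6465 (wall)
  → r_2 = 6.6465
beam 3: φ=45°, α=285°
  d=(0.2588,-0.9659)  start (7,5)  tX=2.2409 tY=0.7868  stride 1/|dx|=3.8637 1/|dy|=1.0353
    cross y-line → (7,4), t=0.7868
    cross y-line → (7,3), t=1.8221
    cross x-line → (8,3), t=2.2409 (wall)
  → r_3 = 2.2409
beam 4: φ=90°, α=330°
  d=(0.8660,-0.5000)  start (7,5)  tX=0.6697 tY=1.5200  stride 1/|dx|=1.1547 1/|dy|=2.0000
    cross x-line → (8,5), t=0.6697 (wall)
  → r_4 = 0.6697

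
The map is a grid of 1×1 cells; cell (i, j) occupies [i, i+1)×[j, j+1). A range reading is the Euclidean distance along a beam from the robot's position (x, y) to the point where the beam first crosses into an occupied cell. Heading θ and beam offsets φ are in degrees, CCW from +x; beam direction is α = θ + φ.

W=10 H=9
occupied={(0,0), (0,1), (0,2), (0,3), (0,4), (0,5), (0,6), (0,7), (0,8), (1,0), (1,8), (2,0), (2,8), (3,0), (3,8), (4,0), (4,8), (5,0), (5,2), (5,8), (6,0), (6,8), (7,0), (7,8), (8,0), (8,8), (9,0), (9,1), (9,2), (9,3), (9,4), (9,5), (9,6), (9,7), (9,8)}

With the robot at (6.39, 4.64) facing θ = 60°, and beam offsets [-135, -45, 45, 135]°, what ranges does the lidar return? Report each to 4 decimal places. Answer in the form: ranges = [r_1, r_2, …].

beam 1: φ=-135°, α=285°
  d=(0.2588,-0.9659)  start (6,4)  tX=2.3569 tY=0.6626  stride 1/|dx|=3.8637 1/|dy|=1.0353
    cross y-line → (6,3), t=0.6626
    cross y-line → (6,2), t=1.6979
    cross x-line → (7,2), t=2.3569
    cross y-line → (7,1), t=2.7331
    cross y-line → (7,0), t=3.7684 (wall)
  → r_1 = 3.7684
beam 2: φ=-45°, α=15°
  d=(0.9659,0.2588)  start (6,4)  tX=0.6315 tY=1.3909  stride 1/|dx|=1.0353 1/|dy|=3.8637
    cross x-line → (7,4), t=0.6315
    cross y-line → (7,5), t=1.3909
    cross x-line → (8,5), t=1.6668
    cross x-line → (9,5), t=2.7021 (wall)
  → r_2 = 2.7021
beam 3: φ=45°, α=105°
  d=(-0.2588,0.9659)  start (6,4)  tX=1.5068 tY=0.3727  stride 1/|dx|=3.8637 1/|dy|=1.0353
    cross y-line → (6,5), t=0.3727
    cross y-line → (6,6), t=1.4080
    cross x-line → (5,6), t=1.5068
    cross y-line → (5,7), t=2.4433
    cross y-line → (5,8), t=3.4785 (wall)
  → r_3 = 3.4785
beam 4: φ=135°, α=195°
  d=(-0.9659,-0.2588)  start (6,4)  tX=0.4038 tY=2.4728  stride 1/|dx|=1.0353 1/|dy|=3.8637
    cross x-line → (5,4), t=0.4038
    cross x-line → (4,4), t=1.4390
    cross y-line → (4,3), t=2.4728
    cross x-line → (3,3), t=2.4743
    cross x-line → (2,3), t=3.5096
    cross x-line → (1,3), t=4.5449
    cross x-line → (0,3), t=5.5801 (wall)
  → r_4 = 5.5801

ranges = [3.7684, 2.7021, 3.4785, 5.5801]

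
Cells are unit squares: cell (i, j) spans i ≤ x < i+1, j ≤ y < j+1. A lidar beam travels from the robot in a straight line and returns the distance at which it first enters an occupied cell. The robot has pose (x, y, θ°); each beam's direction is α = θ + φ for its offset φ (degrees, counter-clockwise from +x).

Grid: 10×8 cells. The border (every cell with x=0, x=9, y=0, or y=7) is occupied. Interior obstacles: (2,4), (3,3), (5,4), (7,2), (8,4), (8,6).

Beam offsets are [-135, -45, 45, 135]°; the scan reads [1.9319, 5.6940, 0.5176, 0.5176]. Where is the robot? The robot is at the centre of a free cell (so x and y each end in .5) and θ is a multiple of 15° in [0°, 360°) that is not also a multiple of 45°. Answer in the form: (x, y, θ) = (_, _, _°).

Candidates: 42 free-cell centres × 16 headings = 672 poses. Raycast each; keep the one whose scan matches to 4 dp.
  (4.5, 1.5, 120°): beam 2 = 2.5882 ≠ 5.6940 ✗
  (7.5, 3.5, 30°): beam 1 = 0.5176 ≠ 1.9319 ✗
  (1.5, 6.5, 240°): beam 1 = 0.5176 ≠ 1.9319 ✗
  (3.5, 2.5, 120°): beam 1 = 5.6940 ≠ 1.9319 ✗
  …
  (7.5, 6.5, 300°): r_1=1.9319, r_2=5.6940, r_3=0.5176, r_4=0.5176 — all match ✓
Only this pose fits every beam.

(x, y, θ) = (7.5, 6.5, 300°)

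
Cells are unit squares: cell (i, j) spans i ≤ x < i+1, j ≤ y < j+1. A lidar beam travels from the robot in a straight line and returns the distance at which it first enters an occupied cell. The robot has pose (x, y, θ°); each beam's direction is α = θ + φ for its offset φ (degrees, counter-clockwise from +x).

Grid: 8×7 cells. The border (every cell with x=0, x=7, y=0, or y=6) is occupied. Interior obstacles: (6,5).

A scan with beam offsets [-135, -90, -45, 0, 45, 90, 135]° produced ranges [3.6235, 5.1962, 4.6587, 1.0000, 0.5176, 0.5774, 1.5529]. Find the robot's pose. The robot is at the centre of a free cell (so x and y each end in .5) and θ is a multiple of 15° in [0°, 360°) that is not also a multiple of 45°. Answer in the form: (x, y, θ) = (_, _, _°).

Enumerate (i+0.5, j+0.5, θ) over the 29 free cells and 16 admissible headings. For each, cast all 7 beams and compare to the given ranges.
  (2.5, 1.5, 75°): beam 1 = 0.5774 ≠ 3.6235 ✗
  (3.5, 1.5, 105°): beam 1 = 1.0000 ≠ 3.6235 ✗
  (1.5, 5.5, 120°): beam 1 = 5.6940 ≠ 3.6235 ✗
  (3.5, 2.5, 105°): beam 1 = 3.0000 ≠ 3.6235 ✗
  …
  (5.5, 1.5, 210°): r_1=3.6235, r_2=5.1962, r_3=4.6587, r_4=1.0000, r_5=0.5176, r_6=0.5774, r_7=1.5529 — all match ✓
No second candidate reproduces the full scan.

(x, y, θ) = (5.5, 1.5, 210°)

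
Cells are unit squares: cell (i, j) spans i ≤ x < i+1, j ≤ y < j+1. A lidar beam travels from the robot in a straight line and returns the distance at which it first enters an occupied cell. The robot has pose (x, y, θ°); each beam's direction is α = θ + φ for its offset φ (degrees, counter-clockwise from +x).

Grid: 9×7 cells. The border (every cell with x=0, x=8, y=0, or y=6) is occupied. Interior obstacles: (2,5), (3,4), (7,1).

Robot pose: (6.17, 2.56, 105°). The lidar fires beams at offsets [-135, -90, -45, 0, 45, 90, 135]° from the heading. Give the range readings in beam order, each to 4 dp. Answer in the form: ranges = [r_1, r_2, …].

ranges = [1.1200, 1.8946, 3.6600, 3.5614, 2.8800, 5.3524, 1.8013]

beam 1: φ=-135°, α=330°
  d=(0.8660,-0.5000)  start (6,2)  tX=0.9584 tY=1.1200  stride 1/|dx|=1.1547 1/|dy|=2.0000
    cross x-line → (7,2), t=0.9584
    cross y-line → (7,1), t=1.1200 (wall)
  → r_1 = 1.1200
beam 2: φ=-90°, α=15°
  d=(0.9659,0.2588)  start (6,2)  tX=0.8593 tY=1.7000  stride 1/|dx|=1.0353 1/|dy|=3.8637
    cross x-line → (7,2), t=0.8593
    cross y-line → (7,3), t=1.7000
    cross x-line → (8,3), t=1.8946 (wall)
  → r_2 = 1.8946
beam 3: φ=-45°, α=60°
  d=(0.5000,0.8660)  start (6,2)  tX=1.6600 tY=0.5081  stride 1/|dx|=2.0000 1/|dy|=1.1547
    cross y-line → (6,3), t=0.5081
    cross x-line → (7,3), t=1.6600
    cross y-line → (7,4), t=1.6628
    cross y-line → (7,5), t=2.8175
    cross x-line → (8,5), t=3.6600 (wall)
  → r_3 = 3.6600
beam 4: φ=0°, α=105°
  d=(-0.2588,0.9659)  start (6,2)  tX=0.6568 tY=0.4555  stride 1/|dx|=3.8637 1/|dy|=1.0353
    cross y-line → (6,3), t=0.4555
    cross x-line → (5,3), t=0.6568
    cross y-line → (5,4), t=1.4908
    cross y-line → (5,5), t=2.5261
    cross y-line → (5,6), t=3.5614 (wall)
  → r_4 = 3.5614
beam 5: φ=45°, α=150°
  d=(-0.8660,0.5000)  start (6,2)  tX=0.1963 tY=0.8800  stride 1/|dx|=1.1547 1/|dy|=2.0000
    cross x-line → (5,2), t=0.1963
    cross y-line → (5,3), t=0.8800
    cross x-line → (4,3), t=1.3510
    cross x-line → (3,3), t=2.5057
    cross y-line → (3,4), t=2.8800 (wall)
  → r_5 = 2.8800
beam 6: φ=90°, α=195°
  d=(-0.9659,-0.2588)  start (6,2)  tX=0.1760 tY=2.1637  stride 1/|dx|=1.0353 1/|dy|=3.8637
    cross x-line → (5,2), t=0.1760
    cross x-line → (4,2), t=1.2113
    cross y-line → (4,1), t=2.1637
    cross x-line → (3,1), t=2.2465
    cross x-line → (2,1), t=3.2818
    cross x-line → (1,1), t=4.3171
    cross x-line → (0,1), t=5.3524 (wall)
  → r_6 = 5.3524
beam 7: φ=135°, α=240°
  d=(-0.5000,-0.8660)  start (6,2)  tX=0.3400 tY=0.6466  stride 1/|dx|=2.0000 1/|dy|=1.1547
    cross x-line → (5,2), t=0.3400
    cross y-line → (5,1), t=0.6466
    cross y-line → (5,0), t=1.8013 (wall)
  → r_7 = 1.8013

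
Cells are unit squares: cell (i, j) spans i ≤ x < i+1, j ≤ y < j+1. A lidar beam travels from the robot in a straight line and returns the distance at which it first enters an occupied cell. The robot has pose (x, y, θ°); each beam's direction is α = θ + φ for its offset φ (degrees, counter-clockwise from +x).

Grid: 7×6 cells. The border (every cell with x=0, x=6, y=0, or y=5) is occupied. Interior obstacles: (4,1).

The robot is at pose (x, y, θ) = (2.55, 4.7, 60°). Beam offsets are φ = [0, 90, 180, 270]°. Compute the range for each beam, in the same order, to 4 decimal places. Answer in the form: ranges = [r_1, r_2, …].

ranges = [0.3464, 0.6000, 3.1000, 3.9837]

beam 1: φ=0°, α=60°
  dir = (cos 60°, sin 60°) = (0.5000, 0.8660); from cell (2,4)
  next x-line at t=0.9000, next y-line at t=0.3464; Δt_x=2.0000, Δt_y=1.1547
    y: enter (2,5) at t=0.3464 ← occupied
  → r_1 = 0.3464
beam 2: φ=90°, α=150°
  dir = (cos 150°, sin 150°) = (-0.8660, 0.5000); from cell (2,4)
  next x-line at t=0.6351, next y-line at t=0.6000; Δt_x=1.1547, Δt_y=2.0000
    y: enter (2,5) at t=0.6000 ← occupied
  → r_2 = 0.6000
beam 3: φ=180°, α=240°
  dir = (cos 240°, sin 240°) = (-0.5000, -0.8660); from cell (2,4)
  next x-line at t=1.1000, next y-line at t=0.8083; Δt_x=2.0000, Δt_y=1.1547
    y: enter (2,3) at t=0.8083
    x: enter (1,3) at t=1.1000
    y: enter (1,2) at t=1.9630
    x: enter (0,2) at t=3.1000 ← occupied
  → r_3 = 3.1000
beam 4: φ=270°, α=330°
  dir = (cos 330°, sin 330°) = (0.8660, -0.5000); from cell (2,4)
  next x-line at t=0.5196, next y-line at t=1.4000; Δt_x=1.1547, Δt_y=2.0000
    x: enter (3,4) at t=0.5196
    y: enter (3,3) at t=1.4000
    x: enter (4,3) at t=1.6743
    x: enter (5,3) at t=2.8290
    y: enter (5,2) at t=3.4000
    x: enter (6,2) at t=3.9837 ← occupied
  → r_4 = 3.9837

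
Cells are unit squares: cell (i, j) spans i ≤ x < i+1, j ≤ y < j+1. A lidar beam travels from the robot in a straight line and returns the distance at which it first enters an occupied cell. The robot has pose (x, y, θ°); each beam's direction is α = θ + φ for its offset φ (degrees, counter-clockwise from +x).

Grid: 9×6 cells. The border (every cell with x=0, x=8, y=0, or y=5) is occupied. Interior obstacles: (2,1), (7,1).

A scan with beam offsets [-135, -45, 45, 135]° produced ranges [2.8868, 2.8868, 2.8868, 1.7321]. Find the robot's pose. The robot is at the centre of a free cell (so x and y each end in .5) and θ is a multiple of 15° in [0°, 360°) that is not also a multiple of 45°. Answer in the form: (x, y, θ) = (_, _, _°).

(x, y, θ) = (5.5, 2.5, 165°)

Candidates: 26 free-cell centres × 16 headings = 416 poses. Raycast each; keep the one whose scan matches to 4 dp.
  (1.5, 3.5, 75°): beam 1 = 1.7321 ≠ 2.8868 ✗
  (1.5, 2.5, 15°): beam 1 = 1.0000 ≠ 2.8868 ✗
  (4.5, 2.5, 300°): beam 1 = 3.6235 ≠ 2.8868 ✗
  (5.5, 1.5, 285°): beam 1 = 5.1962 ≠ 2.8868 ✗
  …
  (5.5, 2.5, 165°): r_1=2.8868, r_2=2.8868, r_3=2.8868, r_4=1.7321 — all match ✓
Only this pose fits every beam.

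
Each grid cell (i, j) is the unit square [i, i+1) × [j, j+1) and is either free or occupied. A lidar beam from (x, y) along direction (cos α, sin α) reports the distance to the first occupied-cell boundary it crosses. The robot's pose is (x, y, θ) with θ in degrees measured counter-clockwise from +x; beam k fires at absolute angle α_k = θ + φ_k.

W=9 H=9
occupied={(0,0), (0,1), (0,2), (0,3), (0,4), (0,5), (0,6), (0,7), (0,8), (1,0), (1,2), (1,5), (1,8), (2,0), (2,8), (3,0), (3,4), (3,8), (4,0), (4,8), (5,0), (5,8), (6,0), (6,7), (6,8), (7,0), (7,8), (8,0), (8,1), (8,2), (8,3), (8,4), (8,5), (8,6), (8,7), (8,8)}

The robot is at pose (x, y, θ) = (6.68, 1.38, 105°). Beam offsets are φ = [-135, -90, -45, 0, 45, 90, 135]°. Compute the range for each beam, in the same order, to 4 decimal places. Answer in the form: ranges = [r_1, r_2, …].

ranges = [0.7600, 1.3666, 2.6400, 6.8535, 6.5587, 1.4682, 0.4388]

beam 1: φ=-135°, α=330°
  dir = (cos 330°, sin 330°) = (0.8660, -0.5000); from cell (6,1)
  next x-line at t=0.3695, next y-line at t=0.7600; Δt_x=1.1547, Δt_y=2.0000
    x: enter (7,1) at t=0.3695
    y: enter (7,0) at t=0.7600 ← occupied
  → r_1 = 0.7600
beam 2: φ=-90°, α=15°
  dir = (cos 15°, sin 15°) = (0.9659, 0.2588); from cell (6,1)
  next x-line at t=0.3313, next y-line at t=2.3955; Δt_x=1.0353, Δt_y=3.8637
    x: enter (7,1) at t=0.3313
    x: enter (8,1) at t=1.3666 ← occupied
  → r_2 = 1.3666
beam 3: φ=-45°, α=60°
  dir = (cos 60°, sin 60°) = (0.5000, 0.8660); from cell (6,1)
  next x-line at t=0.6400, next y-line at t=0.7159; Δt_x=2.0000, Δt_y=1.1547
    x: enter (7,1) at t=0.6400
    y: enter (7,2) at t=0.7159
    y: enter (7,3) at t=1.8706
    x: enter (8,3) at t=2.6400 ← occupied
  → r_3 = 2.6400
beam 4: φ=0°, α=105°
  dir = (cos 105°, sin 105°) = (-0.2588, 0.9659); from cell (6,1)
  next x-line at t=2.6273, next y-line at t=0.6419; Δt_x=3.8637, Δt_y=1.0353
    y: enter (6,2) at t=0.6419
    y: enter (6,3) at t=1.6771
    x: enter (5,3) at t=2.6273
    y: enter (5,4) at t=2.7124
    y: enter (5,5) at t=3.7477
    y: enter (5,6) at t=4.7830
    y: enter (5,7) at t=5.8183
    x: enter (4,7) at t=6.4910
    y: enter (4,8) at t=6.8535 ← occupied
  → r_4 = 6.8535
beam 5: φ=45°, α=150°
  dir = (cos 150°, sin 150°) = (-0.8660, 0.5000); from cell (6,1)
  next x-line at t=0.7852, next y-line at t=1.2400; Δt_x=1.1547, Δt_y=2.0000
    x: enter (5,1) at t=0.7852
    y: enter (5,2) at t=1.2400
    x: enter (4,2) at t=1.9399
    x: enter (3,2) at t=3.0946
    y: enter (3,3) at t=3.2400
    x: enter (2,3) at t=4.2493
    y: enter (2,4) at t=5.2400
    x: enter (1,4) at t=5.4040
    x: enter (0,4) at t=6.5587 ← occupied
  → r_5 = 6.5587
beam 6: φ=90°, α=195°
  dir = (cos 195°, sin 195°) = (-0.9659, -0.2588); from cell (6,1)
  next x-line at t=0.7040, next y-line at t=1.4682; Δt_x=1.0353, Δt_y=3.8637
    x: enter (5,1) at t=0.7040
    y: enter (5,0) at t=1.4682 ← occupied
  → r_6 = 1.4682
beam 7: φ=135°, α=240°
  dir = (cos 240°, sin 240°) = (-0.5000, -0.8660); from cell (6,1)
  next x-line at t=1.3600, next y-line at t=0.4388; Δt_x=2.0000, Δt_y=1.1547
    y: enter (6,0) at t=0.4388 ← occupied
  → r_7 = 0.4388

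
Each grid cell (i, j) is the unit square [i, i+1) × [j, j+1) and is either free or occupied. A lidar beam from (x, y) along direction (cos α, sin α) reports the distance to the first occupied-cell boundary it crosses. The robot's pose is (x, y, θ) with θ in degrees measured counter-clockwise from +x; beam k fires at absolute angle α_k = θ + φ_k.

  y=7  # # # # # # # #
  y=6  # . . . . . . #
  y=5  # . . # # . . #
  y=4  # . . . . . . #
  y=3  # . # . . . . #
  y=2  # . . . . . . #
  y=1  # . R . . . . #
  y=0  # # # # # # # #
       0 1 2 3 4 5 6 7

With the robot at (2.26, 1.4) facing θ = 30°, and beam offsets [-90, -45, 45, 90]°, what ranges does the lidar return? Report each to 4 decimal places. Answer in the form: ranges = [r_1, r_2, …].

ranges = [0.4619, 1.5455, 1.6564, 2.5200]

beam 1: φ=-90°, α=300°
  d=(0.5000,-0.8660)  start (2,1)  tX=1.4800 tY=0.4619  stride 1/|dx|=2.0000 1/|dy|=1.1547
    cross y-line → (2,0), t=0.4619 (wall)
  → r_1 = 0.4619
beam 2: φ=-45°, α=345°
  d=(0.9659,-0.2588)  start (2,1)  tX=0.7661 tY=1.5455  stride 1/|dx|=1.0353 1/|dy|=3.8637
    cross x-line → (3,1), t=0.7661
    cross y-line → (3,0), t=1.5455 (wall)
  → r_2 = 1.5455
beam 3: φ=45°, α=75°
  d=(0.2588,0.9659)  start (2,1)  tX=2.8591 tY=0.6212  stride 1/|dx|=3.8637 1/|dy|=1.0353
    cross y-line → (2,2), t=0.6212
    cross y-line → (2,3), t=1.6564 (wall)
  → r_3 = 1.6564
beam 4: φ=90°, α=120°
  d=(-0.5000,0.8660)  start (2,1)  tX=0.5200 tY=0.6928  stride 1/|dx|=2.0000 1/|dy|=1.1547
    cross x-line → (1,1), t=0.5200
    cross y-line → (1,2), t=0.6928
    cross y-line → (1,3), t=1.8475
    cross x-line → (0,3), t=2.5200 (wall)
  → r_4 = 2.5200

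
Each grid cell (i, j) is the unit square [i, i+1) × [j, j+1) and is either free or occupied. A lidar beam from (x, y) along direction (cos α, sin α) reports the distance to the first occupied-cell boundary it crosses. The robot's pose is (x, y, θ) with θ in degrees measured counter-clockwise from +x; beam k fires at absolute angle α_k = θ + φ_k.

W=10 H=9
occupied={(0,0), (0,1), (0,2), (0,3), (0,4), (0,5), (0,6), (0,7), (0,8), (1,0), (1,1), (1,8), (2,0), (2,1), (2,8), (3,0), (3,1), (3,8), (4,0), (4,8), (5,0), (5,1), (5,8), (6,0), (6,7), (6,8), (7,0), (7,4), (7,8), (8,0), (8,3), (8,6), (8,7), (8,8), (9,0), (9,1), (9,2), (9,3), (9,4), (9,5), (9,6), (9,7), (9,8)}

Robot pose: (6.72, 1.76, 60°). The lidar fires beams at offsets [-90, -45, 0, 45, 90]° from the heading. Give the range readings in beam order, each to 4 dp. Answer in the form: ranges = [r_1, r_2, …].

beam 1: φ=-90°, α=330°
  cosα=0.8660 sinα=-0.5000 | (6,1) | tMaxX 0.3233 tMaxY 1.5200 | tΔX 1.1547 tΔY 2.0000
    t=0.3233 [x] (7,1)
    t=1.4780 [x] (8,1)
    t=1.5200 [y] (8,0) — stop
  → r_1 = 1.5200
beam 2: φ=-45°, α=15°
  cosα=0.9659 sinα=0.2588 | (6,1) | tMaxX 0.2899 tMaxY 0.9273 | tΔX 1.0353 tΔY 3.8637
    t=0.2899 [x] (7,1)
    t=0.9273 [y] (7,2)
    t=1.3252 [x] (8,2)
    t=2.3604 [x] (9,2) — stop
  → r_2 = 2.3604
beam 3: φ=0°, α=60°
  cosα=0.5000 sinα=0.8660 | (6,1) | tMaxX 0.5600 tMaxY 0.2771 | tΔX 2.0000 tΔY 1.1547
    t=0.2771 [y] (6,2)
    t=0.5600 [x] (7,2)
    t=1.4318 [y] (7,3)
    t=2.5600 [x] (8,3) — stop
  → r_3 = 2.5600
beam 4: φ=45°, α=105°
  cosα=-0.2588 sinα=0.9659 | (6,1) | tMaxX 2.7819 tMaxY 0.2485 | tΔX 3.8637 tΔY 1.0353
    t=0.2485 [y] (6,2)
    t=1.2837 [y] (6,3)
    t=2.3190 [y] (6,4)
    t=2.7819 [x] (5,4)
    t=3.3543 [y] (5,5)
    t=4.3896 [y] (5,6)
    t=5.4248 [y] (5,7)
    t=6.4601 [y] (5,8) — stop
  → r_4 = 6.4601
beam 5: φ=90°, α=150°
  cosα=-0.8660 sinα=0.5000 | (6,1) | tMaxX 0.8314 tMaxY 0.4800 | tΔX 1.1547 tΔY 2.0000
    t=0.4800 [y] (6,2)
    t=0.8314 [x] (5,2)
    t=1.9861 [x] (4,2)
    t=2.4800 [y] (4,3)
    t=3.1408 [x] (3,3)
    t=4.2955 [x] (2,3)
    t=4.4800 [y] (2,4)
    t=5.4502 [x] (1,4)
    t=6.4800 [y] (1,5)
    t=6.6049 [x] (0,5) — stop
  → r_5 = 6.6049

ranges = [1.5200, 2.3604, 2.5600, 6.4601, 6.6049]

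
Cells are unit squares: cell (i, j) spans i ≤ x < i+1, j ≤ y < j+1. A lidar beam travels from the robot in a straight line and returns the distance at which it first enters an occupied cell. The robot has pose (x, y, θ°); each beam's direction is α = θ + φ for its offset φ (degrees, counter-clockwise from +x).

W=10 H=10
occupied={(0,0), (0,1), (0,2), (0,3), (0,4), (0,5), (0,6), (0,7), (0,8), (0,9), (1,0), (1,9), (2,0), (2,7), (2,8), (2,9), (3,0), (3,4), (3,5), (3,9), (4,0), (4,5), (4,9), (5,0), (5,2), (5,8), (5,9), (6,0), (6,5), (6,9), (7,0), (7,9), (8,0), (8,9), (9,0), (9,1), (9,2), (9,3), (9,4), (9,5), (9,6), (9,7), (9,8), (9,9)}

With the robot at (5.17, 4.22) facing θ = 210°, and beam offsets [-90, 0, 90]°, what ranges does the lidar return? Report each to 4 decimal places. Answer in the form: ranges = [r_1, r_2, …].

ranges = [0.9007, 4.8151, 1.4087]

beam 1: φ=-90°, α=120°
  cosα=-0.5000 sinα=0.8660 | (5,4) | tMaxX 0.3400 tMaxY 0.9007 | tΔX 2.0000 tΔY 1.1547
    t=0.3400 [x] (4,4)
    t=0.9007 [y] (4,5) — stop
  → r_1 = 0.9007
beam 2: φ=0°, α=210°
  cosα=-0.8660 sinα=-0.5000 | (5,4) | tMaxX 0.1963 tMaxY 0.4400 | tΔX 1.1547 tΔY 2.0000
    t=0.1963 [x] (4,4)
    t=0.4400 [y] (4,3)
    t=1.3510 [x] (3,3)
    t=2.4400 [y] (3,2)
    t=2.5057 [x] (2,2)
    t=3.6604 [x] (1,2)
    t=4.4400 [y] (1,1)
    t=4.8151 [x] (0,1) — stop
  → r_2 = 4.8151
beam 3: φ=90°, α=300°
  cosα=0.5000 sinα=-0.8660 | (5,4) | tMaxX 1.6600 tMaxY 0.2540 | tΔX 2.0000 tΔY 1.1547
    t=0.2540 [y] (5,3)
    t=1.4087 [y] (5,2) — stop
  → r_3 = 1.4087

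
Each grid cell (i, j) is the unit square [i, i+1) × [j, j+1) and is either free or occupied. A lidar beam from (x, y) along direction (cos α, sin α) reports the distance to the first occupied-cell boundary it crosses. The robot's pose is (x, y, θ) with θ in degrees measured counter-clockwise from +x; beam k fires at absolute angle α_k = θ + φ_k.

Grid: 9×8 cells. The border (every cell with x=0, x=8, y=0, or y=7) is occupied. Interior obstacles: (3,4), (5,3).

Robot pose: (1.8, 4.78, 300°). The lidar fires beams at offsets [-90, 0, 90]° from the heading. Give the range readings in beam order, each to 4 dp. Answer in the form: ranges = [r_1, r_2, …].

beam 1: φ=-90°, α=210°
  cosα=-0.8660 sinα=-0.5000 | (1,4) | tMaxX 0.9238 tMaxY 1.5600 | tΔX 1.1547 tΔY 2.0000
    t=0.9238 [x] (0,4) — stop
  → r_1 = 0.9238
beam 2: φ=0°, α=300°
  cosα=0.5000 sinα=-0.8660 | (1,4) | tMaxX 0.4000 tMaxY 0.9007 | tΔX 2.0000 tΔY 1.1547
    t=0.4000 [x] (2,4)
    t=0.9007 [y] (2,3)
    t=2.0554 [y] (2,2)
    t=2.4000 [x] (3,2)
    t=3.2101 [y] (3,1)
    t=4.3648 [y] (3,0) — stop
  → r_2 = 4.3648
beam 3: φ=90°, α=30°
  cosα=0.8660 sinα=0.5000 | (1,4) | tMaxX 0.2309 tMaxY 0.4400 | tΔX 1.1547 tΔY 2.0000
    t=0.2309 [x] (2,4)
    t=0.4400 [y] (2,5)
    t=1.3856 [x] (3,5)
    t=2.4400 [y] (3,6)
    t=2.5403 [x] (4,6)
    t=3.6950 [x] (5,6)
    t=4.4400 [y] (5,7) — stop
  → r_3 = 4.4400

ranges = [0.9238, 4.3648, 4.4400]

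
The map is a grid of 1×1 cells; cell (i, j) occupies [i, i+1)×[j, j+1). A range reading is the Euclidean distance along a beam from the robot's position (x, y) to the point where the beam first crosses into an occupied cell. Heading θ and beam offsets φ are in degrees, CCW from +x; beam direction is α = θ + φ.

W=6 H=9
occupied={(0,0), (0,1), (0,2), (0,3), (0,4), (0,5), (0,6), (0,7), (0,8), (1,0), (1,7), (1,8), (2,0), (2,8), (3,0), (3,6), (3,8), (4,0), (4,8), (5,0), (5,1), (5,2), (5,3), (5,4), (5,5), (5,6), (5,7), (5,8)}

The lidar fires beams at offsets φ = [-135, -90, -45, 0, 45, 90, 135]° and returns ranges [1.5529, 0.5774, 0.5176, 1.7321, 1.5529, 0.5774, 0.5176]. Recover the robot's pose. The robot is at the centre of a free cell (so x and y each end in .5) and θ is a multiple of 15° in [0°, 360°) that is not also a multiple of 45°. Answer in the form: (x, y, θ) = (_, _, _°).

Enumerate (i+0.5, j+0.5, θ) over the 26 free cells and 16 admissible headings. For each, cast all 7 beams and compare to the given ranges.
  (4.5, 2.5, 330°): beam 1 = 3.6235 ≠ 1.5529 ✗
  (2.5, 7.5, 255°): beam 1 = 0.5774 ≠ 1.5529 ✗
  (3.5, 5.5, 75°): beam 1 = 3.0000 ≠ 1.5529 ✗
  (3.5, 5.5, 300°): beam 1 = 2.5882 ≠ 1.5529 ✗
  …
  (3.5, 7.5, 330°): r_1=1.5529, r_2=0.5774, r_3=0.5176, r_4=1.7321, r_5=1.5529, r_6=0.5774, r_7=0.5176 — all match ✓
No second candidate reproduces the full scan.

(x, y, θ) = (3.5, 7.5, 330°)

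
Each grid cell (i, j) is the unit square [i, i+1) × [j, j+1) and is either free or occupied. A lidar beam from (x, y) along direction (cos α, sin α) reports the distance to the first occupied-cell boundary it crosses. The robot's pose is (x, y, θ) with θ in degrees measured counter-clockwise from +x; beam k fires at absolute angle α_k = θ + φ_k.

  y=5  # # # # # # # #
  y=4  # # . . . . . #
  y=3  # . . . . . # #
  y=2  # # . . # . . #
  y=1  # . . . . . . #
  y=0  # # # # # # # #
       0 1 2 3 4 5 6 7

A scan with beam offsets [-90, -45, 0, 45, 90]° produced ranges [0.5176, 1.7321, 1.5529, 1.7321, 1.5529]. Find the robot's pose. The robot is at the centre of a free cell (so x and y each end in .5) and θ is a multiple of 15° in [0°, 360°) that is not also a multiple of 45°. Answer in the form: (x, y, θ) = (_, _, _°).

Candidates: 20 free-cell centres × 16 headings = 320 poses. Raycast each; keep the one whose scan matches to 4 dp.
  (4.5, 1.5, 210°): beam 1 = 0.5774 ≠ 0.5176 ✗
  (2.5, 3.5, 285°): beam 1 = 1.5529 ≠ 0.5176 ✗
  (4.5, 1.5, 120°): beam 1 = 2.8868 ≠ 0.5176 ✗
  (5.5, 4.5, 105°): beam 1 = 1.5529 ≠ 0.5176 ✗
  …
  (5.5, 2.5, 285°): r_1=0.5176, r_2=1.7321, r_3=1.5529, r_4=1.7321, r_5=1.5529 — all match ✓
Only this pose fits every beam.

(x, y, θ) = (5.5, 2.5, 285°)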